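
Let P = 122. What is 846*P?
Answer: 103212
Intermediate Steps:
846*P = 846*122 = 103212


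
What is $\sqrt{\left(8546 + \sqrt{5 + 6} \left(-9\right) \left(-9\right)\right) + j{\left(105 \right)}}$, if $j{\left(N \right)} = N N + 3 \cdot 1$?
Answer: $\sqrt{19574 + 81 \sqrt{11}} \approx 140.86$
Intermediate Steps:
$j{\left(N \right)} = 3 + N^{2}$ ($j{\left(N \right)} = N^{2} + 3 = 3 + N^{2}$)
$\sqrt{\left(8546 + \sqrt{5 + 6} \left(-9\right) \left(-9\right)\right) + j{\left(105 \right)}} = \sqrt{\left(8546 + \sqrt{5 + 6} \left(-9\right) \left(-9\right)\right) + \left(3 + 105^{2}\right)} = \sqrt{\left(8546 + \sqrt{11} \left(-9\right) \left(-9\right)\right) + \left(3 + 11025\right)} = \sqrt{\left(8546 + - 9 \sqrt{11} \left(-9\right)\right) + 11028} = \sqrt{\left(8546 + 81 \sqrt{11}\right) + 11028} = \sqrt{19574 + 81 \sqrt{11}}$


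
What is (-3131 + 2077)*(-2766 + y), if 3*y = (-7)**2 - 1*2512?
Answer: 3780698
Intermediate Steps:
y = -821 (y = ((-7)**2 - 1*2512)/3 = (49 - 2512)/3 = (1/3)*(-2463) = -821)
(-3131 + 2077)*(-2766 + y) = (-3131 + 2077)*(-2766 - 821) = -1054*(-3587) = 3780698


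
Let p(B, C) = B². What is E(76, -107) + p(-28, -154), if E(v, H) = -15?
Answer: 769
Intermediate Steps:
E(76, -107) + p(-28, -154) = -15 + (-28)² = -15 + 784 = 769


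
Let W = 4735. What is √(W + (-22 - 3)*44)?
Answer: √3635 ≈ 60.291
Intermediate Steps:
√(W + (-22 - 3)*44) = √(4735 + (-22 - 3)*44) = √(4735 - 25*44) = √(4735 - 1100) = √3635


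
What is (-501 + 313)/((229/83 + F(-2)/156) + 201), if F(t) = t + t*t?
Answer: -1217112/1319219 ≈ -0.92260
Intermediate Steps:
F(t) = t + t²
(-501 + 313)/((229/83 + F(-2)/156) + 201) = (-501 + 313)/((229/83 - 2*(1 - 2)/156) + 201) = -188/((229*(1/83) - 2*(-1)*(1/156)) + 201) = -188/((229/83 + 2*(1/156)) + 201) = -188/((229/83 + 1/78) + 201) = -188/(17945/6474 + 201) = -188/1319219/6474 = -188*6474/1319219 = -1217112/1319219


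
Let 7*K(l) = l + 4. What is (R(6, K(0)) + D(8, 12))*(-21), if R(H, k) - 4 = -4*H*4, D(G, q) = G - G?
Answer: 1932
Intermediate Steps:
K(l) = 4/7 + l/7 (K(l) = (l + 4)/7 = (4 + l)/7 = 4/7 + l/7)
D(G, q) = 0
R(H, k) = 4 - 16*H (R(H, k) = 4 - 4*H*4 = 4 - 16*H)
(R(6, K(0)) + D(8, 12))*(-21) = ((4 - 16*6) + 0)*(-21) = ((4 - 96) + 0)*(-21) = (-92 + 0)*(-21) = -92*(-21) = 1932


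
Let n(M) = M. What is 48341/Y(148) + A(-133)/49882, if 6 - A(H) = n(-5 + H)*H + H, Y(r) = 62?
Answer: 602554108/773171 ≈ 779.33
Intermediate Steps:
A(H) = 6 - H - H*(-5 + H) (A(H) = 6 - ((-5 + H)*H + H) = 6 - (H*(-5 + H) + H) = 6 - (H + H*(-5 + H)) = 6 + (-H - H*(-5 + H)) = 6 - H - H*(-5 + H))
48341/Y(148) + A(-133)/49882 = 48341/62 + (6 - 1*(-133) - 1*(-133)*(-5 - 133))/49882 = 48341*(1/62) + (6 + 133 - 1*(-133)*(-138))*(1/49882) = 48341/62 + (6 + 133 - 18354)*(1/49882) = 48341/62 - 18215*1/49882 = 48341/62 - 18215/49882 = 602554108/773171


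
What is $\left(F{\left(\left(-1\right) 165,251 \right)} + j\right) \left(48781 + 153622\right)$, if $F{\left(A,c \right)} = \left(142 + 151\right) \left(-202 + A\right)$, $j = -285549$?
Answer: $-79560571240$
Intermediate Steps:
$F{\left(A,c \right)} = -59186 + 293 A$ ($F{\left(A,c \right)} = 293 \left(-202 + A\right) = -59186 + 293 A$)
$\left(F{\left(\left(-1\right) 165,251 \right)} + j\right) \left(48781 + 153622\right) = \left(\left(-59186 + 293 \left(\left(-1\right) 165\right)\right) - 285549\right) \left(48781 + 153622\right) = \left(\left(-59186 + 293 \left(-165\right)\right) - 285549\right) 202403 = \left(\left(-59186 - 48345\right) - 285549\right) 202403 = \left(-107531 - 285549\right) 202403 = \left(-393080\right) 202403 = -79560571240$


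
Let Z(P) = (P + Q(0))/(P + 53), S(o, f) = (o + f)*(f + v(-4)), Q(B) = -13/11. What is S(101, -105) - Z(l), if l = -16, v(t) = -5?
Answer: 179269/407 ≈ 440.46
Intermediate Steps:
Q(B) = -13/11 (Q(B) = -13*1/11 = -13/11)
S(o, f) = (-5 + f)*(f + o) (S(o, f) = (o + f)*(f - 5) = (f + o)*(-5 + f) = (-5 + f)*(f + o))
Z(P) = (-13/11 + P)/(53 + P) (Z(P) = (P - 13/11)/(P + 53) = (-13/11 + P)/(53 + P))
S(101, -105) - Z(l) = ((-105)**2 - 5*(-105) - 5*101 - 105*101) - (-13/11 - 16)/(53 - 16) = (11025 + 525 - 505 - 10605) - (-189)/(37*11) = 440 - (-189)/(37*11) = 440 - 1*(-189/407) = 440 + 189/407 = 179269/407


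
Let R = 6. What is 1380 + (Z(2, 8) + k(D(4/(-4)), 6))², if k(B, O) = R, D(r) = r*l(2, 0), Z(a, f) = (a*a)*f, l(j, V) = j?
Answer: 2824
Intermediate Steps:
Z(a, f) = f*a² (Z(a, f) = a²*f = f*a²)
D(r) = 2*r (D(r) = r*2 = 2*r)
k(B, O) = 6
1380 + (Z(2, 8) + k(D(4/(-4)), 6))² = 1380 + (8*2² + 6)² = 1380 + (8*4 + 6)² = 1380 + (32 + 6)² = 1380 + 38² = 1380 + 1444 = 2824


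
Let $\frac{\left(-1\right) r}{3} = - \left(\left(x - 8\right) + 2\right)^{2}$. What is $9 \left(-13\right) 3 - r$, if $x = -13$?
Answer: $-1434$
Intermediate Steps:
$r = 1083$ ($r = - 3 \left(- \left(\left(-13 - 8\right) + 2\right)^{2}\right) = - 3 \left(- \left(-21 + 2\right)^{2}\right) = - 3 \left(- \left(-19\right)^{2}\right) = - 3 \left(\left(-1\right) 361\right) = \left(-3\right) \left(-361\right) = 1083$)
$9 \left(-13\right) 3 - r = 9 \left(-13\right) 3 - 1083 = \left(-117\right) 3 - 1083 = -351 - 1083 = -1434$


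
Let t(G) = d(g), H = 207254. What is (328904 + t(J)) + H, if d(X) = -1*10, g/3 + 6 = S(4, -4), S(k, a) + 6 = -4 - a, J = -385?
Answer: 536148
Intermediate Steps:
S(k, a) = -10 - a (S(k, a) = -6 + (-4 - a) = -10 - a)
g = -36 (g = -18 + 3*(-10 - 1*(-4)) = -18 + 3*(-10 + 4) = -18 + 3*(-6) = -18 - 18 = -36)
d(X) = -10
t(G) = -10
(328904 + t(J)) + H = (328904 - 10) + 207254 = 328894 + 207254 = 536148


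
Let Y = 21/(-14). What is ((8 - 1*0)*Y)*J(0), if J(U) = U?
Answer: 0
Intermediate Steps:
Y = -3/2 (Y = 21*(-1/14) = -3/2 ≈ -1.5000)
((8 - 1*0)*Y)*J(0) = ((8 - 1*0)*(-3/2))*0 = ((8 + 0)*(-3/2))*0 = (8*(-3/2))*0 = -12*0 = 0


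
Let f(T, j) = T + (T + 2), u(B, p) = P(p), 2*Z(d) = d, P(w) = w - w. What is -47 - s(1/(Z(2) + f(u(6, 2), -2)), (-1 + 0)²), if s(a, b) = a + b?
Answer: -145/3 ≈ -48.333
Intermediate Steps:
P(w) = 0
Z(d) = d/2
u(B, p) = 0
f(T, j) = 2 + 2*T (f(T, j) = T + (2 + T) = 2 + 2*T)
-47 - s(1/(Z(2) + f(u(6, 2), -2)), (-1 + 0)²) = -47 - (1/((½)*2 + (2 + 2*0)) + (-1 + 0)²) = -47 - (1/(1 + (2 + 0)) + (-1)²) = -47 - (1/(1 + 2) + 1) = -47 - (1/3 + 1) = -47 - (⅓ + 1) = -47 - 1*4/3 = -47 - 4/3 = -145/3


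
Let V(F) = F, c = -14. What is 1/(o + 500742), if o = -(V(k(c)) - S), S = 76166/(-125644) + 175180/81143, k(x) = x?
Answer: 5097565546/2552644447541867 ≈ 1.9970e-6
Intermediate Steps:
S = 7914989091/5097565546 (S = 76166*(-1/125644) + 175180*(1/81143) = -38083/62822 + 175180/81143 = 7914989091/5097565546 ≈ 1.5527)
o = 79280906735/5097565546 (o = -(-14 - 1*7914989091/5097565546) = -(-14 - 7914989091/5097565546) = -1*(-79280906735/5097565546) = 79280906735/5097565546 ≈ 15.553)
1/(o + 500742) = 1/(79280906735/5097565546 + 500742) = 1/(2552644447541867/5097565546) = 5097565546/2552644447541867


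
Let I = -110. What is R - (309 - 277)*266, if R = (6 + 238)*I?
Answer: -35352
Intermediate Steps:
R = -26840 (R = (6 + 238)*(-110) = 244*(-110) = -26840)
R - (309 - 277)*266 = -26840 - (309 - 277)*266 = -26840 - 32*266 = -26840 - 1*8512 = -26840 - 8512 = -35352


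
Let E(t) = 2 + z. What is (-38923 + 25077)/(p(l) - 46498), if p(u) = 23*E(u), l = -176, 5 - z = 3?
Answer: 6923/23203 ≈ 0.29837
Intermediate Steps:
z = 2 (z = 5 - 1*3 = 5 - 3 = 2)
E(t) = 4 (E(t) = 2 + 2 = 4)
p(u) = 92 (p(u) = 23*4 = 92)
(-38923 + 25077)/(p(l) - 46498) = (-38923 + 25077)/(92 - 46498) = -13846/(-46406) = -13846*(-1/46406) = 6923/23203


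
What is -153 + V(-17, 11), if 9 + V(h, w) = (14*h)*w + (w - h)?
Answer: -2752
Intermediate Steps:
V(h, w) = -9 + w - h + 14*h*w (V(h, w) = -9 + ((14*h)*w + (w - h)) = -9 + (14*h*w + (w - h)) = -9 + (w - h + 14*h*w) = -9 + w - h + 14*h*w)
-153 + V(-17, 11) = -153 + (-9 + 11 - 1*(-17) + 14*(-17)*11) = -153 + (-9 + 11 + 17 - 2618) = -153 - 2599 = -2752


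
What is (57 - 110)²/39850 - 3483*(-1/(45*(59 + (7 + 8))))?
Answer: 823064/737225 ≈ 1.1164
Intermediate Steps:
(57 - 110)²/39850 - 3483*(-1/(45*(59 + (7 + 8)))) = (-53)²*(1/39850) - 3483*(-1/(45*(59 + 15))) = 2809*(1/39850) - 3483/((-45*74)) = 2809/39850 - 3483/(-3330) = 2809/39850 - 3483*(-1/3330) = 2809/39850 + 387/370 = 823064/737225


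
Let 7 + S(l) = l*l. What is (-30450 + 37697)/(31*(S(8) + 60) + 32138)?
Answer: 7247/35765 ≈ 0.20263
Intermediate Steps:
S(l) = -7 + l**2 (S(l) = -7 + l*l = -7 + l**2)
(-30450 + 37697)/(31*(S(8) + 60) + 32138) = (-30450 + 37697)/(31*((-7 + 8**2) + 60) + 32138) = 7247/(31*((-7 + 64) + 60) + 32138) = 7247/(31*(57 + 60) + 32138) = 7247/(31*117 + 32138) = 7247/(3627 + 32138) = 7247/35765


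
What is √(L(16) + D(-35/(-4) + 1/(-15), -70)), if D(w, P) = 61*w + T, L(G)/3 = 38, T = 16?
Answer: √593715/30 ≈ 25.684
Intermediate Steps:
L(G) = 114 (L(G) = 3*38 = 114)
D(w, P) = 16 + 61*w (D(w, P) = 61*w + 16 = 16 + 61*w)
√(L(16) + D(-35/(-4) + 1/(-15), -70)) = √(114 + (16 + 61*(-35/(-4) + 1/(-15)))) = √(114 + (16 + 61*(-35*(-¼) + 1*(-1/15)))) = √(114 + (16 + 61*(35/4 - 1/15))) = √(114 + (16 + 61*(521/60))) = √(114 + (16 + 31781/60)) = √(114 + 32741/60) = √(39581/60) = √593715/30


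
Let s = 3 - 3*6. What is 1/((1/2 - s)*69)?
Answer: 2/2139 ≈ 0.00093502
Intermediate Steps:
s = -15 (s = 3 - 18 = -15)
1/((1/2 - s)*69) = 1/((1/2 - 1*(-15))*69) = 1/((1/2 + 15)*69) = 1/((31/2)*69) = 1/(2139/2) = 2/2139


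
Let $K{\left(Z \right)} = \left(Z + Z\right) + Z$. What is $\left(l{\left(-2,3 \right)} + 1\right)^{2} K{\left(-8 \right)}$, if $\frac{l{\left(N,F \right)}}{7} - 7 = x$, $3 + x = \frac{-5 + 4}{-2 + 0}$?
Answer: $-25350$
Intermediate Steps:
$x = - \frac{5}{2}$ ($x = -3 + \frac{-5 + 4}{-2 + 0} = -3 - \frac{1}{-2} = -3 - - \frac{1}{2} = -3 + \frac{1}{2} = - \frac{5}{2} \approx -2.5$)
$l{\left(N,F \right)} = \frac{63}{2}$ ($l{\left(N,F \right)} = 49 + 7 \left(- \frac{5}{2}\right) = 49 - \frac{35}{2} = \frac{63}{2}$)
$K{\left(Z \right)} = 3 Z$ ($K{\left(Z \right)} = 2 Z + Z = 3 Z$)
$\left(l{\left(-2,3 \right)} + 1\right)^{2} K{\left(-8 \right)} = \left(\frac{63}{2} + 1\right)^{2} \cdot 3 \left(-8\right) = \left(\frac{65}{2}\right)^{2} \left(-24\right) = \frac{4225}{4} \left(-24\right) = -25350$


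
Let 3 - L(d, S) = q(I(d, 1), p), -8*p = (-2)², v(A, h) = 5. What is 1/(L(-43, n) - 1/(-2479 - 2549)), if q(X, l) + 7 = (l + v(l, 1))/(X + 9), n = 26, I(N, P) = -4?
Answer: 25140/228779 ≈ 0.10989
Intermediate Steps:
p = -½ (p = -⅛*(-2)² = -⅛*4 = -½ ≈ -0.50000)
q(X, l) = -7 + (5 + l)/(9 + X) (q(X, l) = -7 + (l + 5)/(X + 9) = -7 + (5 + l)/(9 + X))
L(d, S) = 91/10 (L(d, S) = 3 - (-58 - ½ - 7*(-4))/(9 - 4) = 3 - (-58 - ½ + 28)/5 = 3 - (-61)/(5*2) = 3 - 1*(-61/10) = 3 + 61/10 = 91/10)
1/(L(-43, n) - 1/(-2479 - 2549)) = 1/(91/10 - 1/(-2479 - 2549)) = 1/(91/10 - 1/(-5028)) = 1/(91/10 - 1*(-1/5028)) = 1/(91/10 + 1/5028) = 1/(228779/25140) = 25140/228779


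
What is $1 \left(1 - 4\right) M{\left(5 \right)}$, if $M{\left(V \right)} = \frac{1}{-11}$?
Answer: $\frac{3}{11} \approx 0.27273$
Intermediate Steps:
$M{\left(V \right)} = - \frac{1}{11}$
$1 \left(1 - 4\right) M{\left(5 \right)} = 1 \left(1 - 4\right) \left(- \frac{1}{11}\right) = 1 \left(-3\right) \left(- \frac{1}{11}\right) = \left(-3\right) \left(- \frac{1}{11}\right) = \frac{3}{11}$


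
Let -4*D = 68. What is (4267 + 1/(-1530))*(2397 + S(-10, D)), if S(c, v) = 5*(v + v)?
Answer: 855234679/90 ≈ 9.5026e+6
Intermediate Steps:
D = -17 (D = -1/4*68 = -17)
S(c, v) = 10*v (S(c, v) = 5*(2*v) = 10*v)
(4267 + 1/(-1530))*(2397 + S(-10, D)) = (4267 + 1/(-1530))*(2397 + 10*(-17)) = (4267 - 1/1530)*(2397 - 170) = (6528509/1530)*2227 = 855234679/90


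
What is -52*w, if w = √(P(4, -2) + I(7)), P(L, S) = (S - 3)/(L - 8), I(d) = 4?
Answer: -26*√21 ≈ -119.15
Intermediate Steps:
P(L, S) = (-3 + S)/(-8 + L)
w = √21/2 (w = √((-3 - 2)/(-8 + 4) + 4) = √(-5/(-4) + 4) = √(-¼*(-5) + 4) = √(5/4 + 4) = √(21/4) = √21/2 ≈ 2.2913)
-52*w = -26*√21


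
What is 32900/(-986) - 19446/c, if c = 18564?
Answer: -441127/12818 ≈ -34.415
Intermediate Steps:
32900/(-986) - 19446/c = 32900/(-986) - 19446/18564 = 32900*(-1/986) - 19446*1/18564 = -16450/493 - 463/442 = -441127/12818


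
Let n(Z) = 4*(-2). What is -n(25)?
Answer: 8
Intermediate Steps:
n(Z) = -8
-n(25) = -1*(-8) = 8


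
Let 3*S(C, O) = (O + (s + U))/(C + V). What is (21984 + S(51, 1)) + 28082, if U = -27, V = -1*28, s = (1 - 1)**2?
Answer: 3454528/69 ≈ 50066.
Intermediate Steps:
s = 0 (s = 0**2 = 0)
V = -28
S(C, O) = (-27 + O)/(3*(-28 + C)) (S(C, O) = ((O + (0 - 27))/(C - 28))/3 = ((O - 27)/(-28 + C))/3 = ((-27 + O)/(-28 + C))/3 = (-27 + O)/(3*(-28 + C)))
(21984 + S(51, 1)) + 28082 = (21984 + (-27 + 1)/(3*(-28 + 51))) + 28082 = (21984 + (1/3)*(-26)/23) + 28082 = (21984 + (1/3)*(1/23)*(-26)) + 28082 = (21984 - 26/69) + 28082 = 1516870/69 + 28082 = 3454528/69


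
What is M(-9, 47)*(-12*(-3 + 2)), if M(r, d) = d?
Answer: 564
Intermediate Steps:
M(-9, 47)*(-12*(-3 + 2)) = 47*(-12*(-3 + 2)) = 47*(-12*(-1)) = 47*(-1*(-12)) = 47*12 = 564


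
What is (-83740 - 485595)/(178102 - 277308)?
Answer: 569335/99206 ≈ 5.7389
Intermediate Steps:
(-83740 - 485595)/(178102 - 277308) = -569335/(-99206) = -569335*(-1/99206) = 569335/99206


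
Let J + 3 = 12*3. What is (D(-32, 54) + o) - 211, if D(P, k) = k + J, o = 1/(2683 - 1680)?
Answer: -124371/1003 ≈ -124.00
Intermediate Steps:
J = 33 (J = -3 + 12*3 = -3 + 36 = 33)
o = 1/1003 ≈ 0.00099701
D(P, k) = 33 + k (D(P, k) = k + 33 = 33 + k)
(D(-32, 54) + o) - 211 = ((33 + 54) + 1/1003) - 211 = (87 + 1/1003) - 211 = 87262/1003 - 211 = -124371/1003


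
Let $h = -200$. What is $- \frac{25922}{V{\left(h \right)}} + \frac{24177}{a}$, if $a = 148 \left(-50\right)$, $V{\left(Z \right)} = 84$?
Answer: $- \frac{48463417}{155400} \approx -311.86$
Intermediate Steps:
$a = -7400$
$- \frac{25922}{V{\left(h \right)}} + \frac{24177}{a} = - \frac{25922}{84} + \frac{24177}{-7400} = \left(-25922\right) \frac{1}{84} + 24177 \left(- \frac{1}{7400}\right) = - \frac{12961}{42} - \frac{24177}{7400} = - \frac{48463417}{155400}$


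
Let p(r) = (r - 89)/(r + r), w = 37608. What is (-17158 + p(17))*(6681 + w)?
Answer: -12920075658/17 ≈ -7.6000e+8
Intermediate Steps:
p(r) = (-89 + r)/(2*r) (p(r) = (-89 + r)/((2*r)) = (-89 + r)*(1/(2*r)) = (-89 + r)/(2*r))
(-17158 + p(17))*(6681 + w) = (-17158 + (½)*(-89 + 17)/17)*(6681 + 37608) = (-17158 + (½)*(1/17)*(-72))*44289 = (-17158 - 36/17)*44289 = -291722/17*44289 = -12920075658/17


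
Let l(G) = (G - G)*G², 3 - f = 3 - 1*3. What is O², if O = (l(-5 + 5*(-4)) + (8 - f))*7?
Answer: 1225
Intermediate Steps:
f = 3 (f = 3 - (3 - 1*3) = 3 - (3 - 3) = 3 - 1*0 = 3 + 0 = 3)
l(G) = 0 (l(G) = 0*G² = 0)
O = 35 (O = (0 + (8 - 1*3))*7 = (0 + (8 - 3))*7 = (0 + 5)*7 = 5*7 = 35)
O² = 35² = 1225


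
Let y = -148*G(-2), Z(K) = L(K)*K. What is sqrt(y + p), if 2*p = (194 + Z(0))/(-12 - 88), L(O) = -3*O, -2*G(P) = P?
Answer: I*sqrt(14897)/10 ≈ 12.205*I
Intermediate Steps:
G(P) = -P/2
Z(K) = -3*K**2 (Z(K) = (-3*K)*K = -3*K**2)
p = -97/100 (p = ((194 - 3*0**2)/(-12 - 88))/2 = ((194 - 3*0)/(-100))/2 = ((194 + 0)*(-1/100))/2 = (194*(-1/100))/2 = (1/2)*(-97/50) = -97/100 ≈ -0.97000)
y = -148 (y = -(-74)*(-2) = -148*1 = -148)
sqrt(y + p) = sqrt(-148 - 97/100) = sqrt(-14897/100) = I*sqrt(14897)/10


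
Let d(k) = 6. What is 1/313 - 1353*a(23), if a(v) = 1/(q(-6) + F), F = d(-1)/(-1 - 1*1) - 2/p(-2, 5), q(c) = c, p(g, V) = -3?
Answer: 1270492/7825 ≈ 162.36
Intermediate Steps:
F = -7/3 (F = 6/(-1 - 1*1) - 2/(-3) = 6/(-1 - 1) - 2*(-1/3) = 6/(-2) + 2/3 = 6*(-1/2) + 2/3 = -3 + 2/3 = -7/3 ≈ -2.3333)
a(v) = -3/25 (a(v) = 1/(-6 - 7/3) = 1/(-25/3) = -3/25)
1/313 - 1353*a(23) = 1/313 - 1353*(-3/25) = 1/313 + 4059/25 = 1270492/7825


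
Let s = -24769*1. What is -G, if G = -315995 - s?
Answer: 291226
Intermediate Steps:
s = -24769
G = -291226 (G = -315995 - 1*(-24769) = -315995 + 24769 = -291226)
-G = -1*(-291226) = 291226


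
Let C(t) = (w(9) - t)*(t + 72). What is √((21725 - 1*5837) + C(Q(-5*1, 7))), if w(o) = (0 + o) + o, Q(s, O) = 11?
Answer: √16469 ≈ 128.33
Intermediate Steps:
w(o) = 2*o (w(o) = o + o = 2*o)
C(t) = (18 - t)*(72 + t) (C(t) = (2*9 - t)*(t + 72) = (18 - t)*(72 + t))
√((21725 - 1*5837) + C(Q(-5*1, 7))) = √((21725 - 1*5837) + (1296 - 1*11² - 54*11)) = √((21725 - 5837) + (1296 - 1*121 - 594)) = √(15888 + (1296 - 121 - 594)) = √(15888 + 581) = √16469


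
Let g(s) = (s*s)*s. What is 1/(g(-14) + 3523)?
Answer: 1/779 ≈ 0.0012837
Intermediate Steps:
g(s) = s**3 (g(s) = s**2*s = s**3)
1/(g(-14) + 3523) = 1/((-14)**3 + 3523) = 1/(-2744 + 3523) = 1/779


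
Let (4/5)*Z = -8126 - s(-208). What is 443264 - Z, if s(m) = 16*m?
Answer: 898523/2 ≈ 4.4926e+5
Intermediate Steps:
Z = -11995/2 (Z = 5*(-8126 - 16*(-208))/4 = 5*(-8126 - 1*(-3328))/4 = 5*(-8126 + 3328)/4 = (5/4)*(-4798) = -11995/2 ≈ -5997.5)
443264 - Z = 443264 - 1*(-11995/2) = 443264 + 11995/2 = 898523/2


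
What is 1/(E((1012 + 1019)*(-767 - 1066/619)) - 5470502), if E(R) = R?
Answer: -619/4352669747 ≈ -1.4221e-7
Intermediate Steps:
1/(E((1012 + 1019)*(-767 - 1066/619)) - 5470502) = 1/((1012 + 1019)*(-767 - 1066/619) - 5470502) = 1/(2031*(-767 - 1066*1/619) - 5470502) = 1/(2031*(-767 - 1066/619) - 5470502) = 1/(2031*(-475839/619) - 5470502) = 1/(-966429009/619 - 5470502) = 1/(-4352669747/619) = -619/4352669747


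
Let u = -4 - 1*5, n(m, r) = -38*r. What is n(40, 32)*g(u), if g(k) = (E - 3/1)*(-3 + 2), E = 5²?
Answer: 26752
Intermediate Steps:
u = -9 (u = -4 - 5 = -9)
E = 25
g(k) = -22 (g(k) = (25 - 3/1)*(-3 + 2) = (25 - 3*1)*(-1) = (25 - 3)*(-1) = 22*(-1) = -22)
n(40, 32)*g(u) = -38*32*(-22) = -1216*(-22) = 26752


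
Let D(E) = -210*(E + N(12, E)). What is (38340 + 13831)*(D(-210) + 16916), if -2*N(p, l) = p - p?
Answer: 3183265736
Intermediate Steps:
N(p, l) = 0 (N(p, l) = -(p - p)/2 = -½*0 = 0)
D(E) = -210*E (D(E) = -210*(E + 0) = -210*E)
(38340 + 13831)*(D(-210) + 16916) = (38340 + 13831)*(-210*(-210) + 16916) = 52171*(44100 + 16916) = 52171*61016 = 3183265736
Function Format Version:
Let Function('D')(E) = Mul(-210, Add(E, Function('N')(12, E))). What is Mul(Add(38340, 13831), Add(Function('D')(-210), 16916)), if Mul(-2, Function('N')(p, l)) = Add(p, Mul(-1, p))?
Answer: 3183265736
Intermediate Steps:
Function('N')(p, l) = 0 (Function('N')(p, l) = Mul(Rational(-1, 2), Add(p, Mul(-1, p))) = Mul(Rational(-1, 2), 0) = 0)
Function('D')(E) = Mul(-210, E) (Function('D')(E) = Mul(-210, Add(E, 0)) = Mul(-210, E))
Mul(Add(38340, 13831), Add(Function('D')(-210), 16916)) = Mul(Add(38340, 13831), Add(Mul(-210, -210), 16916)) = Mul(52171, Add(44100, 16916)) = Mul(52171, 61016) = 3183265736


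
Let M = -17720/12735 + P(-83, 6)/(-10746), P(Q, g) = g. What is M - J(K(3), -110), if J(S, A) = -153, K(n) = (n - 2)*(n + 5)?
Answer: 76842970/506853 ≈ 151.61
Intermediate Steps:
K(n) = (-2 + n)*(5 + n)
M = -705539/506853 (M = -17720/12735 + 6/(-10746) = -17720*1/12735 + 6*(-1/10746) = -3544/2547 - 1/1791 = -705539/506853 ≈ -1.3920)
M - J(K(3), -110) = -705539/506853 - 1*(-153) = -705539/506853 + 153 = 76842970/506853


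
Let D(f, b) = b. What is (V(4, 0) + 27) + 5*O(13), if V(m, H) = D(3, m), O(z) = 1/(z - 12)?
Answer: 36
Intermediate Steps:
O(z) = 1/(-12 + z)
V(m, H) = m
(V(4, 0) + 27) + 5*O(13) = (4 + 27) + 5/(-12 + 13) = 31 + 5/1 = 31 + 5*1 = 31 + 5 = 36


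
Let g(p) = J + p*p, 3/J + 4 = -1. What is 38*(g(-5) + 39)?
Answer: 12046/5 ≈ 2409.2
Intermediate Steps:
J = -3/5 (J = 3/(-4 - 1) = 3/(-5) = 3*(-1/5) = -3/5 ≈ -0.60000)
g(p) = -3/5 + p**2 (g(p) = -3/5 + p*p = -3/5 + p**2)
38*(g(-5) + 39) = 38*((-3/5 + (-5)**2) + 39) = 38*((-3/5 + 25) + 39) = 38*(122/5 + 39) = 38*(317/5) = 12046/5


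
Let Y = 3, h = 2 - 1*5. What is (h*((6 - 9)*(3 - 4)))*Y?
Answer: -27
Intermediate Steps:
h = -3 (h = 2 - 5 = -3)
(h*((6 - 9)*(3 - 4)))*Y = -3*(6 - 9)*(3 - 4)*3 = -(-9)*(-1)*3 = -3*3*3 = -9*3 = -27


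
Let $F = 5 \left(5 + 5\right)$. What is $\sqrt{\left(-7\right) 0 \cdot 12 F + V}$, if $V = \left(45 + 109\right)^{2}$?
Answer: $154$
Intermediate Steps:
$F = 50$ ($F = 5 \cdot 10 = 50$)
$V = 23716$ ($V = 154^{2} = 23716$)
$\sqrt{\left(-7\right) 0 \cdot 12 F + V} = \sqrt{\left(-7\right) 0 \cdot 12 \cdot 50 + 23716} = \sqrt{0 \cdot 12 \cdot 50 + 23716} = \sqrt{0 \cdot 50 + 23716} = \sqrt{0 + 23716} = \sqrt{23716} = 154$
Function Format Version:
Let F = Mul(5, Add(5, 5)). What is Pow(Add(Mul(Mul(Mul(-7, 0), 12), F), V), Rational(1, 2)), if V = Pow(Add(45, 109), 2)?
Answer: 154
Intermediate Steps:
F = 50 (F = Mul(5, 10) = 50)
V = 23716 (V = Pow(154, 2) = 23716)
Pow(Add(Mul(Mul(Mul(-7, 0), 12), F), V), Rational(1, 2)) = Pow(Add(Mul(Mul(Mul(-7, 0), 12), 50), 23716), Rational(1, 2)) = Pow(Add(Mul(Mul(0, 12), 50), 23716), Rational(1, 2)) = Pow(Add(Mul(0, 50), 23716), Rational(1, 2)) = Pow(Add(0, 23716), Rational(1, 2)) = Pow(23716, Rational(1, 2)) = 154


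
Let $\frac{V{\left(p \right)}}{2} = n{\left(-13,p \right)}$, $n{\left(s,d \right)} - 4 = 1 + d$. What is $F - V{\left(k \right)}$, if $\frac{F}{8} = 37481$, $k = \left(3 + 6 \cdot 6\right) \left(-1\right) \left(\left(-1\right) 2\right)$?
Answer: $299682$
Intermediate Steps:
$k = 78$ ($k = \left(3 + 36\right) \left(-1\right) \left(-2\right) = 39 \left(-1\right) \left(-2\right) = \left(-39\right) \left(-2\right) = 78$)
$F = 299848$ ($F = 8 \cdot 37481 = 299848$)
$n{\left(s,d \right)} = 5 + d$ ($n{\left(s,d \right)} = 4 + \left(1 + d\right) = 5 + d$)
$V{\left(p \right)} = 10 + 2 p$ ($V{\left(p \right)} = 2 \left(5 + p\right) = 10 + 2 p$)
$F - V{\left(k \right)} = 299848 - \left(10 + 2 \cdot 78\right) = 299848 - \left(10 + 156\right) = 299848 - 166 = 299682$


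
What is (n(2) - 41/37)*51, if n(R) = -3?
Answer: -7752/37 ≈ -209.51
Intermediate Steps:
(n(2) - 41/37)*51 = (-3 - 41/37)*51 = -152/37*51 = -7752/37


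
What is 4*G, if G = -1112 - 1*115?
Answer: -4908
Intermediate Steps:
G = -1227 (G = -1112 - 115 = -1227)
4*G = 4*(-1227) = -4908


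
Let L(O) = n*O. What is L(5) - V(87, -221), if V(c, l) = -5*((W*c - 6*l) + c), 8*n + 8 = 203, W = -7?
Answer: 33135/8 ≈ 4141.9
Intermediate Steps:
n = 195/8 (n = -1 + (⅛)*203 = -1 + 203/8 = 195/8 ≈ 24.375)
L(O) = 195*O/8
V(c, l) = 30*c + 30*l (V(c, l) = -5*((-7*c - 6*l) + c) = -5*(-6*c - 6*l) = 30*c + 30*l)
L(5) - V(87, -221) = (195/8)*5 - (30*87 + 30*(-221)) = 975/8 - (2610 - 6630) = 975/8 - 1*(-4020) = 975/8 + 4020 = 33135/8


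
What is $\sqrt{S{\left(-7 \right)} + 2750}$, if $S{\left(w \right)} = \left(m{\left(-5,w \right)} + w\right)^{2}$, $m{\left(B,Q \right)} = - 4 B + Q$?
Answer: $\sqrt{2786} \approx 52.783$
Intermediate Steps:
$m{\left(B,Q \right)} = Q - 4 B$
$S{\left(w \right)} = \left(20 + 2 w\right)^{2}$ ($S{\left(w \right)} = \left(\left(w - -20\right) + w\right)^{2} = \left(\left(w + 20\right) + w\right)^{2} = \left(\left(20 + w\right) + w\right)^{2} = \left(20 + 2 w\right)^{2}$)
$\sqrt{S{\left(-7 \right)} + 2750} = \sqrt{4 \left(10 - 7\right)^{2} + 2750} = \sqrt{4 \cdot 3^{2} + 2750} = \sqrt{4 \cdot 9 + 2750} = \sqrt{36 + 2750} = \sqrt{2786}$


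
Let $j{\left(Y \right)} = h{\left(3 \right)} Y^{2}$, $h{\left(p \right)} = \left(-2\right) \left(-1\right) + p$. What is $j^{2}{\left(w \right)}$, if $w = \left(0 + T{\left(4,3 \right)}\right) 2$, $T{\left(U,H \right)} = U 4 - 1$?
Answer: $20250000$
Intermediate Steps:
$h{\left(p \right)} = 2 + p$
$T{\left(U,H \right)} = -1 + 4 U$ ($T{\left(U,H \right)} = 4 U - 1 = -1 + 4 U$)
$w = 30$ ($w = \left(0 + \left(-1 + 4 \cdot 4\right)\right) 2 = \left(0 + \left(-1 + 16\right)\right) 2 = \left(0 + 15\right) 2 = 15 \cdot 2 = 30$)
$j{\left(Y \right)} = 5 Y^{2}$ ($j{\left(Y \right)} = \left(2 + 3\right) Y^{2} = 5 Y^{2}$)
$j^{2}{\left(w \right)} = \left(5 \cdot 30^{2}\right)^{2} = \left(5 \cdot 900\right)^{2} = 4500^{2} = 20250000$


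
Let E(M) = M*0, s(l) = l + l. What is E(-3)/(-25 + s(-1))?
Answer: 0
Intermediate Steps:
s(l) = 2*l
E(M) = 0
E(-3)/(-25 + s(-1)) = 0/(-25 + 2*(-1)) = 0/(-25 - 2) = 0/(-27) = -1/27*0 = 0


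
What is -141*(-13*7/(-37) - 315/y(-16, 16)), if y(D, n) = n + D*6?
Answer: -533967/592 ≈ -901.97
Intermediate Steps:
y(D, n) = n + 6*D
-141*(-13*7/(-37) - 315/y(-16, 16)) = -141*(-13*7/(-37) - 315/(16 + 6*(-16))) = -141*(-91*(-1/37) - 315/(16 - 96)) = -141*(91/37 - 315/(-80)) = -141*(91/37 - 315*(-1/80)) = -141*(91/37 + 63/16) = -141*3787/592 = -533967/592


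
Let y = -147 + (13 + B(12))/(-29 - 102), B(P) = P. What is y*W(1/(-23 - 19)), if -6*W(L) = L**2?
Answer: 9641/693252 ≈ 0.013907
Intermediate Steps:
y = -19282/131 (y = -147 + (13 + 12)/(-29 - 102) = -147 + 25/(-131) = -147 + 25*(-1/131) = -147 - 25/131 = -19282/131 ≈ -147.19)
W(L) = -L**2/6
y*W(1/(-23 - 19)) = -(-9641)*(1/(-23 - 19))**2/393 = -(-9641)*(1/(-42))**2/393 = -(-9641)*(-1/42)**2/393 = -(-9641)/(393*1764) = -19282/131*(-1/10584) = 9641/693252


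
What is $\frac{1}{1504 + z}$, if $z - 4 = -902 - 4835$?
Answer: $- \frac{1}{4229} \approx -0.00023646$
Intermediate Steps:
$z = -5733$ ($z = 4 - 5737 = -5733$)
$\frac{1}{1504 + z} = \frac{1}{1504 - 5733} = \frac{1}{-4229} = - \frac{1}{4229}$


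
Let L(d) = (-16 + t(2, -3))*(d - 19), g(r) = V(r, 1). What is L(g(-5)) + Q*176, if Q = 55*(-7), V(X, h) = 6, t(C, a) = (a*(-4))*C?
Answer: -67864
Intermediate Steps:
t(C, a) = -4*C*a (t(C, a) = (-4*a)*C = -4*C*a)
g(r) = 6
L(d) = -152 + 8*d (L(d) = (-16 - 4*2*(-3))*(d - 19) = (-16 + 24)*(-19 + d) = 8*(-19 + d) = -152 + 8*d)
Q = -385
L(g(-5)) + Q*176 = (-152 + 8*6) - 385*176 = (-152 + 48) - 67760 = -104 - 67760 = -67864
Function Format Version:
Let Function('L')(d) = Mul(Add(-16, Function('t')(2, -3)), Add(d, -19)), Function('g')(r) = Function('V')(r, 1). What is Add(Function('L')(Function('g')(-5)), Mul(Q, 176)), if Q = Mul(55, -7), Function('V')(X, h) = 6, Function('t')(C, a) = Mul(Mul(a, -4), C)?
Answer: -67864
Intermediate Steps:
Function('t')(C, a) = Mul(-4, C, a) (Function('t')(C, a) = Mul(Mul(-4, a), C) = Mul(-4, C, a))
Function('g')(r) = 6
Function('L')(d) = Add(-152, Mul(8, d)) (Function('L')(d) = Mul(Add(-16, Mul(-4, 2, -3)), Add(d, -19)) = Mul(Add(-16, 24), Add(-19, d)) = Mul(8, Add(-19, d)) = Add(-152, Mul(8, d)))
Q = -385
Add(Function('L')(Function('g')(-5)), Mul(Q, 176)) = Add(Add(-152, Mul(8, 6)), Mul(-385, 176)) = Add(Add(-152, 48), -67760) = Add(-104, -67760) = -67864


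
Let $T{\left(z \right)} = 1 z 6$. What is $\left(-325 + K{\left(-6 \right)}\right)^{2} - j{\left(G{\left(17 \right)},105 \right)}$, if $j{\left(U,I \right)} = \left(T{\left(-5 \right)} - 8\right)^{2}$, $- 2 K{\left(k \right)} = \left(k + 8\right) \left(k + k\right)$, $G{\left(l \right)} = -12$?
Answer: $96525$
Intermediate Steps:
$T{\left(z \right)} = 6 z$ ($T{\left(z \right)} = z 6 = 6 z$)
$K{\left(k \right)} = - k \left(8 + k\right)$ ($K{\left(k \right)} = - \frac{\left(k + 8\right) \left(k + k\right)}{2} = - \frac{\left(8 + k\right) 2 k}{2} = - \frac{2 k \left(8 + k\right)}{2} = - k \left(8 + k\right)$)
$j{\left(U,I \right)} = 1444$ ($j{\left(U,I \right)} = \left(6 \left(-5\right) - 8\right)^{2} = \left(-30 - 8\right)^{2} = \left(-38\right)^{2} = 1444$)
$\left(-325 + K{\left(-6 \right)}\right)^{2} - j{\left(G{\left(17 \right)},105 \right)} = \left(-325 - - 6 \left(8 - 6\right)\right)^{2} - 1444 = \left(-325 - \left(-6\right) 2\right)^{2} - 1444 = \left(-325 + 12\right)^{2} - 1444 = \left(-313\right)^{2} - 1444 = 97969 - 1444 = 96525$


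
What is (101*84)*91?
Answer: 772044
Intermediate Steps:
(101*84)*91 = 8484*91 = 772044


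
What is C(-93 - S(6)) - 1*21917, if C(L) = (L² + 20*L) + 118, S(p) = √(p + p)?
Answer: -14998 + 332*√3 ≈ -14423.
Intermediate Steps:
S(p) = √2*√p (S(p) = √(2*p) = √2*√p)
C(L) = 118 + L² + 20*L
C(-93 - S(6)) - 1*21917 = (118 + (-93 - √2*√6)² + 20*(-93 - √2*√6)) - 1*21917 = (118 + (-93 - 2*√3)² + 20*(-93 - 2*√3)) - 21917 = (118 + (-93 - 2*√3)² + (-1860 - 40*√3)) - 21917 = (-1742 + (-93 - 2*√3)² - 40*√3) - 21917 = -23659 + (-93 - 2*√3)² - 40*√3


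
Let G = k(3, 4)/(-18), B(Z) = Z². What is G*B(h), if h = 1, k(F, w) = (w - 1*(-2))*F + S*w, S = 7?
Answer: -23/9 ≈ -2.5556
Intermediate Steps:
k(F, w) = 7*w + F*(2 + w) (k(F, w) = (w - 1*(-2))*F + 7*w = (w + 2)*F + 7*w = (2 + w)*F + 7*w = F*(2 + w) + 7*w = 7*w + F*(2 + w))
G = -23/9 (G = (2*3 + 7*4 + 3*4)/(-18) = (6 + 28 + 12)*(-1/18) = 46*(-1/18) = -23/9 ≈ -2.5556)
G*B(h) = -23/9*1² = -23/9*1 = -23/9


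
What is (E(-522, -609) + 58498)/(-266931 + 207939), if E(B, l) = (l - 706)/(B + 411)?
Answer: -6494593/6548112 ≈ -0.99183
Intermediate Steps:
E(B, l) = (-706 + l)/(411 + B)
(E(-522, -609) + 58498)/(-266931 + 207939) = ((-706 - 609)/(411 - 522) + 58498)/(-266931 + 207939) = (-1315/(-111) + 58498)/(-58992) = (-1/111*(-1315) + 58498)*(-1/58992) = (1315/111 + 58498)*(-1/58992) = (6494593/111)*(-1/58992) = -6494593/6548112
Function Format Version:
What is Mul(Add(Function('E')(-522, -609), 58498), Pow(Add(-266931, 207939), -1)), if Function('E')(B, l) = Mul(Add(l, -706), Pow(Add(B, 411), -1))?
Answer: Rational(-6494593, 6548112) ≈ -0.99183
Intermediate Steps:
Function('E')(B, l) = Mul(Pow(Add(411, B), -1), Add(-706, l)) (Function('E')(B, l) = Mul(Add(-706, l), Pow(Add(411, B), -1)) = Mul(Pow(Add(411, B), -1), Add(-706, l)))
Mul(Add(Function('E')(-522, -609), 58498), Pow(Add(-266931, 207939), -1)) = Mul(Add(Mul(Pow(Add(411, -522), -1), Add(-706, -609)), 58498), Pow(Add(-266931, 207939), -1)) = Mul(Add(Mul(Pow(-111, -1), -1315), 58498), Pow(-58992, -1)) = Mul(Add(Mul(Rational(-1, 111), -1315), 58498), Rational(-1, 58992)) = Mul(Add(Rational(1315, 111), 58498), Rational(-1, 58992)) = Mul(Rational(6494593, 111), Rational(-1, 58992)) = Rational(-6494593, 6548112)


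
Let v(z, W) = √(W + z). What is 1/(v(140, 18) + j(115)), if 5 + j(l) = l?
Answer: 55/5971 - √158/11942 ≈ 0.0081586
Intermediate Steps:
j(l) = -5 + l
1/(v(140, 18) + j(115)) = 1/(√(18 + 140) + (-5 + 115)) = 1/(√158 + 110) = 1/(110 + √158)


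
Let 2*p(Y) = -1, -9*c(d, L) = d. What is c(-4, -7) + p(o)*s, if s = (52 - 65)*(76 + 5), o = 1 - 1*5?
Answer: 9485/18 ≈ 526.94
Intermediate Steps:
c(d, L) = -d/9
o = -4 (o = 1 - 5 = -4)
p(Y) = -1/2 (p(Y) = (1/2)*(-1) = -1/2)
s = -1053 (s = -13*81 = -1053)
c(-4, -7) + p(o)*s = -1/9*(-4) - 1/2*(-1053) = 4/9 + 1053/2 = 9485/18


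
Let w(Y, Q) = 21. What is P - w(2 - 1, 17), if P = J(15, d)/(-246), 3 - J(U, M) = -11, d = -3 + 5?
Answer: -2590/123 ≈ -21.057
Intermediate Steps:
d = 2
J(U, M) = 14 (J(U, M) = 3 - 1*(-11) = 3 + 11 = 14)
P = -7/123 (P = 14/(-246) = 14*(-1/246) = -7/123 ≈ -0.056911)
P - w(2 - 1, 17) = -7/123 - 1*21 = -7/123 - 21 = -2590/123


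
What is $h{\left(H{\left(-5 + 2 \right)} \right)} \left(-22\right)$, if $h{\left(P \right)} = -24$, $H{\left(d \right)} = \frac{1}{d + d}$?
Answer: $528$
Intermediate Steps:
$H{\left(d \right)} = \frac{1}{2 d}$
$h{\left(H{\left(-5 + 2 \right)} \right)} \left(-22\right) = \left(-24\right) \left(-22\right) = 528$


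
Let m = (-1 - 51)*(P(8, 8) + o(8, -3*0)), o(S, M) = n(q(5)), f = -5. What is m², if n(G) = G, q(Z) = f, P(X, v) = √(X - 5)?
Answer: 75712 - 27040*√3 ≈ 28877.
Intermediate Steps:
P(X, v) = √(-5 + X)
q(Z) = -5
o(S, M) = -5
m = 260 - 52*√3 (m = (-1 - 51)*(√(-5 + 8) - 5) = -52*(√3 - 5) = -52*(-5 + √3) = 260 - 52*√3 ≈ 169.93)
m² = (260 - 52*√3)²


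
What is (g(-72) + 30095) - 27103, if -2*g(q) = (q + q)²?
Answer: -7376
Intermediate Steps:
g(q) = -2*q² (g(q) = -(q + q)²/2 = -4*q²/2 = -2*q²)
(g(-72) + 30095) - 27103 = (-2*(-72)² + 30095) - 27103 = (-2*5184 + 30095) - 27103 = (-10368 + 30095) - 27103 = 19727 - 27103 = -7376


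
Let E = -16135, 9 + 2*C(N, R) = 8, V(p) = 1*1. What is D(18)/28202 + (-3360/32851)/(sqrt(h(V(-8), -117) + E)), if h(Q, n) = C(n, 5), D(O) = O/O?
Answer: 1/28202 + 160*I*sqrt(64542)/50482601 ≈ 3.5458e-5 + 0.00080519*I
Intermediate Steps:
D(O) = 1
V(p) = 1
C(N, R) = -1/2 (C(N, R) = -9/2 + (1/2)*8 = -9/2 + 4 = -1/2)
h(Q, n) = -1/2
D(18)/28202 + (-3360/32851)/(sqrt(h(V(-8), -117) + E)) = 1/28202 + (-3360/32851)/(sqrt(-1/2 - 16135)) = 1*(1/28202) + (-3360*1/32851)/(sqrt(-32271/2)) = 1/28202 - 480*(-I*sqrt(64542)/32271)/4693 = 1/28202 - (-160)*I*sqrt(64542)/50482601 = 1/28202 + 160*I*sqrt(64542)/50482601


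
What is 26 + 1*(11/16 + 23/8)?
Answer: 473/16 ≈ 29.563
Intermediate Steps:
26 + 1*(11/16 + 23/8) = 26 + 1*(57/16) = 26 + 57/16 = 473/16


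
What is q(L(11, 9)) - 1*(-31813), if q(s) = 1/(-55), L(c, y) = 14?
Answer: 1749714/55 ≈ 31813.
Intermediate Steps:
q(s) = -1/55
q(L(11, 9)) - 1*(-31813) = -1/55 - 1*(-31813) = -1/55 + 31813 = 1749714/55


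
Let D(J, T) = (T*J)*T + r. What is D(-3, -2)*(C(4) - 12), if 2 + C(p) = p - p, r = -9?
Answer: 294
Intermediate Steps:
C(p) = -2 (C(p) = -2 + (p - p) = -2 + 0 = -2)
D(J, T) = -9 + J*T**2 (D(J, T) = (T*J)*T - 9 = (J*T)*T - 9 = J*T**2 - 9 = -9 + J*T**2)
D(-3, -2)*(C(4) - 12) = (-9 - 3*(-2)**2)*(-2 - 12) = (-9 - 3*4)*(-14) = (-9 - 12)*(-14) = -21*(-14) = 294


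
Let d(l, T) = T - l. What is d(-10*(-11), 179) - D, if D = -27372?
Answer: 27441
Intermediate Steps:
d(-10*(-11), 179) - D = (179 - (-10)*(-11)) - 1*(-27372) = (179 - 1*110) + 27372 = (179 - 110) + 27372 = 69 + 27372 = 27441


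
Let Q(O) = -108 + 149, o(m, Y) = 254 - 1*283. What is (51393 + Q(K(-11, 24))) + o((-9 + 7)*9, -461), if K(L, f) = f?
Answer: 51405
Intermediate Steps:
o(m, Y) = -29 (o(m, Y) = 254 - 283 = -29)
Q(O) = 41
(51393 + Q(K(-11, 24))) + o((-9 + 7)*9, -461) = (51393 + 41) - 29 = 51434 - 29 = 51405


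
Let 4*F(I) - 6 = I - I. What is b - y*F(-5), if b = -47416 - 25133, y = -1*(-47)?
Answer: -145239/2 ≈ -72620.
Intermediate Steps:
F(I) = 3/2 (F(I) = 3/2 + (I - I)/4 = 3/2 + (¼)*0 = 3/2 + 0 = 3/2)
y = 47
b = -72549
b - y*F(-5) = -72549 - 47*3/2 = -72549 - 1*141/2 = -72549 - 141/2 = -145239/2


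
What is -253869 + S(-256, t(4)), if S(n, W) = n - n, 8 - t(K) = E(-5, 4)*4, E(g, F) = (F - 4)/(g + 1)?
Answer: -253869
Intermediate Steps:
E(g, F) = (-4 + F)/(1 + g)
t(K) = 8 (t(K) = 8 - (-4 + 4)/(1 - 5)*4 = 8 - 0/(-4)*4 = 8 - (-¼*0)*4 = 8 - 0*4 = 8 - 1*0 = 8 + 0 = 8)
S(n, W) = 0
-253869 + S(-256, t(4)) = -253869 + 0 = -253869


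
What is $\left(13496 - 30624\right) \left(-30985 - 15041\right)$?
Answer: $788333328$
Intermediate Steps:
$\left(13496 - 30624\right) \left(-30985 - 15041\right) = \left(-17128\right) \left(-46026\right) = 788333328$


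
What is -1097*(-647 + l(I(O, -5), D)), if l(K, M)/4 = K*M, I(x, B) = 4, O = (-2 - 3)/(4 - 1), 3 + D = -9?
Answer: 920383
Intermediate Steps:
D = -12 (D = -3 - 9 = -12)
O = -5/3 ≈ -1.6667
l(K, M) = 4*K*M (l(K, M) = 4*(K*M) = 4*K*M)
-1097*(-647 + l(I(O, -5), D)) = -1097*(-647 + 4*4*(-12)) = -1097*(-647 - 192) = -1097*(-839) = 920383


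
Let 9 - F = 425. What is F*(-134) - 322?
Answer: 55422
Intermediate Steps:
F = -416 (F = 9 - 1*425 = 9 - 425 = -416)
F*(-134) - 322 = -416*(-134) - 322 = 55744 - 322 = 55422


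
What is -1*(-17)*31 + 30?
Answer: 557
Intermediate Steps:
-1*(-17)*31 + 30 = 17*31 + 30 = 527 + 30 = 557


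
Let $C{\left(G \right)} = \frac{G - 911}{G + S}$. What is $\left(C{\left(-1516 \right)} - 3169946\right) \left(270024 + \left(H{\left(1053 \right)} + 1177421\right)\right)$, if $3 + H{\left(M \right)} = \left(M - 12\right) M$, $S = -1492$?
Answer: $- \frac{24253865388574715}{3008} \approx -8.0631 \cdot 10^{12}$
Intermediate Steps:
$C{\left(G \right)} = \frac{-911 + G}{-1492 + G}$ ($C{\left(G \right)} = \frac{G - 911}{G - 1492} = \frac{-911 + G}{-1492 + G}$)
$H{\left(M \right)} = -3 + M \left(-12 + M\right)$ ($H{\left(M \right)} = -3 + \left(M - 12\right) M = -3 + \left(-12 + M\right) M = -3 + M \left(-12 + M\right)$)
$\left(C{\left(-1516 \right)} - 3169946\right) \left(270024 + \left(H{\left(1053 \right)} + 1177421\right)\right) = \left(\frac{-911 - 1516}{-1492 - 1516} - 3169946\right) \left(270024 + \left(\left(-3 + 1053^{2} - 12636\right) + 1177421\right)\right) = \left(\frac{1}{-3008} \left(-2427\right) - 3169946\right) \left(270024 + \left(\left(-3 + 1108809 - 12636\right) + 1177421\right)\right) = \left(\left(- \frac{1}{3008}\right) \left(-2427\right) - 3169946\right) \left(270024 + \left(1096170 + 1177421\right)\right) = \left(\frac{2427}{3008} - 3169946\right) \left(270024 + 2273591\right) = \left(- \frac{9535195141}{3008}\right) 2543615 = - \frac{24253865388574715}{3008}$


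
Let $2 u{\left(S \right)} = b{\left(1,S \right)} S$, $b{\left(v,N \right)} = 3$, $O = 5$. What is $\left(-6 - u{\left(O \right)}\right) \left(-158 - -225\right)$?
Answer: $- \frac{1809}{2} \approx -904.5$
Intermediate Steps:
$u{\left(S \right)} = \frac{3 S}{2}$
$\left(-6 - u{\left(O \right)}\right) \left(-158 - -225\right) = \left(-6 - \frac{3}{2} \cdot 5\right) \left(-158 - -225\right) = \left(-6 - \frac{15}{2}\right) \left(-158 + 225\right) = \left(-6 - \frac{15}{2}\right) 67 = \left(- \frac{27}{2}\right) 67 = - \frac{1809}{2}$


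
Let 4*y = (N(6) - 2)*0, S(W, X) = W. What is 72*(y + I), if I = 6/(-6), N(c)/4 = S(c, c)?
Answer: -72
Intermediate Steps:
N(c) = 4*c
I = -1 (I = 6*(-⅙) = -1)
y = 0 (y = ((4*6 - 2)*0)/4 = ((24 - 2)*0)/4 = (22*0)/4 = (¼)*0 = 0)
72*(y + I) = 72*(0 - 1) = 72*(-1) = -72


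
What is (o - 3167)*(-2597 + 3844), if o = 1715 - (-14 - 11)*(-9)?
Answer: -2091219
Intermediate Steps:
o = 1490 (o = 1715 - (-25)*(-9) = 1715 - 1*225 = 1715 - 225 = 1490)
(o - 3167)*(-2597 + 3844) = (1490 - 3167)*(-2597 + 3844) = -1677*1247 = -2091219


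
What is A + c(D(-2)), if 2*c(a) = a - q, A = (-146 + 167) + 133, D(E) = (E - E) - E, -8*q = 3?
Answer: 2483/16 ≈ 155.19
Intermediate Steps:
q = -3/8 (q = -1/8*3 = -3/8 ≈ -0.37500)
D(E) = -E (D(E) = 0 - E = -E)
A = 154 (A = 21 + 133 = 154)
c(a) = 3/16 + a/2 (c(a) = (a - 1*(-3/8))/2 = (a + 3/8)/2 = (3/8 + a)/2 = 3/16 + a/2)
A + c(D(-2)) = 154 + (3/16 + (-1*(-2))/2) = 154 + (3/16 + (1/2)*2) = 154 + (3/16 + 1) = 154 + 19/16 = 2483/16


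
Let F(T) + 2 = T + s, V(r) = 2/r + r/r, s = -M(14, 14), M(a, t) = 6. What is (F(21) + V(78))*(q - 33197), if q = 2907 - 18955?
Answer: -8979005/13 ≈ -6.9069e+5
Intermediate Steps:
s = -6 (s = -1*6 = -6)
V(r) = 1 + 2/r (V(r) = 2/r + 1 = 1 + 2/r)
F(T) = -8 + T (F(T) = -2 + (T - 6) = -2 + (-6 + T) = -8 + T)
q = -16048
(F(21) + V(78))*(q - 33197) = ((-8 + 21) + (2 + 78)/78)*(-16048 - 33197) = (13 + (1/78)*80)*(-49245) = (13 + 40/39)*(-49245) = (547/39)*(-49245) = -8979005/13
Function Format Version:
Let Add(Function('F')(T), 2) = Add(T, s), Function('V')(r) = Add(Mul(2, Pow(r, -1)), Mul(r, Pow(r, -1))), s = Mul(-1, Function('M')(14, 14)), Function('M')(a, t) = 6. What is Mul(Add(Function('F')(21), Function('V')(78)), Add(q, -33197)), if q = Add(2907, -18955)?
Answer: Rational(-8979005, 13) ≈ -6.9069e+5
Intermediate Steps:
s = -6 (s = Mul(-1, 6) = -6)
Function('V')(r) = Add(1, Mul(2, Pow(r, -1))) (Function('V')(r) = Add(Mul(2, Pow(r, -1)), 1) = Add(1, Mul(2, Pow(r, -1))))
Function('F')(T) = Add(-8, T) (Function('F')(T) = Add(-2, Add(T, -6)) = Add(-2, Add(-6, T)) = Add(-8, T))
q = -16048
Mul(Add(Function('F')(21), Function('V')(78)), Add(q, -33197)) = Mul(Add(Add(-8, 21), Mul(Pow(78, -1), Add(2, 78))), Add(-16048, -33197)) = Mul(Add(13, Mul(Rational(1, 78), 80)), -49245) = Mul(Add(13, Rational(40, 39)), -49245) = Mul(Rational(547, 39), -49245) = Rational(-8979005, 13)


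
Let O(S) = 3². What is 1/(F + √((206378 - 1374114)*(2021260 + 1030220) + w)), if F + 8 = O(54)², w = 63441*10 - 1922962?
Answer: 73/3563324343161 - 2*I*√890831084458/3563324343161 ≈ 2.0487e-11 - 5.2975e-7*I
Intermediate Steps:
O(S) = 9
w = -1288552 (w = 634410 - 1922962 = -1288552)
F = 73 (F = -8 + 9² = -8 + 81 = 73)
1/(F + √((206378 - 1374114)*(2021260 + 1030220) + w)) = 1/(73 + √((206378 - 1374114)*(2021260 + 1030220) - 1288552)) = 1/(73 + √(-1167736*3051480 - 1288552)) = 1/(73 + √(-3563323049280 - 1288552)) = 1/(73 + √(-3563324337832)) = 1/(73 + 2*I*√890831084458)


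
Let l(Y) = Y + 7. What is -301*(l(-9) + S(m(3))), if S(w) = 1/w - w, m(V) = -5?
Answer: -4214/5 ≈ -842.80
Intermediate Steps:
l(Y) = 7 + Y
-301*(l(-9) + S(m(3))) = -301*((7 - 9) + (1/(-5) - 1*(-5))) = -301*(-2 + (-⅕ + 5)) = -301*(-2 + 24/5) = -301*14/5 = -4214/5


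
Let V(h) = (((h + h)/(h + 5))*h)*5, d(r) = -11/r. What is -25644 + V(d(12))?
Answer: -7538731/294 ≈ -25642.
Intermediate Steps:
V(h) = 10*h**2/(5 + h) (V(h) = (((2*h)/(5 + h))*h)*5 = ((2*h/(5 + h))*h)*5 = (2*h**2/(5 + h))*5 = 10*h**2/(5 + h))
-25644 + V(d(12)) = -25644 + 10*(-11/12)**2/(5 - 11/12) = -25644 + 10*(121/144)/(49/12) = -25644 + 10*(121/144)*(12/49) = -25644 + 605/294 = -7538731/294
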